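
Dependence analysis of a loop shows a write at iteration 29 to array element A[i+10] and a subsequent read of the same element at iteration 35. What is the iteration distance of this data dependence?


Distance = read iteration - write iteration
= 35 - 29 = 6

6


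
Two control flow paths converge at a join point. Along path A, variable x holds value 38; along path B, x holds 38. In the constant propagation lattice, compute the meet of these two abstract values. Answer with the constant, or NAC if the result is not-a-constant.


Meet operation: if both paths give the same constant, result is that constant; if they differ, result is NAC (not-a-constant).
Path A: 38, Path B: 38 -> equal
Result: constant -> 38

38


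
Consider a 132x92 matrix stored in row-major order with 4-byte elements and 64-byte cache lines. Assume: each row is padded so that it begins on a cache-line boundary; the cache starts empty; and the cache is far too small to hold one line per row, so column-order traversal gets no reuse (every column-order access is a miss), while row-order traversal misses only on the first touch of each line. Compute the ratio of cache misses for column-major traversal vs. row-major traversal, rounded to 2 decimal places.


Each row occupies 92 * 4 = 368 bytes and starts on a line boundary, so it spans ceil(368 / 64) = 6 cache lines.
Row-major traversal misses (one per line touched): 132 * ceil(92 * 4 / 64) = 792
Column-major traversal misses (no reuse, every access misses): 132 * 92 = 12144
Ratio = 12144 / 792 = 15.33

15.33


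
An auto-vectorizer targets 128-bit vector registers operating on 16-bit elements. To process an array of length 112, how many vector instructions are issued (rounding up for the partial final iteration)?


Width = 128 / 16 = 8 elements per vector op
Iterations = ceil(112 / 8) = 14

14


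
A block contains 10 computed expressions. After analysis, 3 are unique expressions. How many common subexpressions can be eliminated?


CSE count = total expressions - unique expressions
= 10 - 3 = 7

7


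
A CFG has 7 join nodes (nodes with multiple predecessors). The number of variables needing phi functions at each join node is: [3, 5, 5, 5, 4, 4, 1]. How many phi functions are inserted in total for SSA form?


Total phi functions = sum of phi functions at each join node
= 3 + 5 + 5 + 5 + 4 + 4 + 1 = 27

27


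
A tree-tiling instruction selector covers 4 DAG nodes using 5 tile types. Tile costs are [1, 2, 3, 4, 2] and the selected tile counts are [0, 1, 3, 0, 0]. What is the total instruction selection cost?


Total cost = sum(count_i * cost_i)
= 0*1 + 1*2 + 3*3 + 0*4 + 0*2
= 11

11


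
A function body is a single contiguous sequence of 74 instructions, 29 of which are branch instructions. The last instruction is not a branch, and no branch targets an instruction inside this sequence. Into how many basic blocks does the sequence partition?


With no in-sequence branch targets, the leaders are the first instruction plus the instruction after each branch.
Number of basic blocks = branches + 1
= 29 + 1 = 30

30


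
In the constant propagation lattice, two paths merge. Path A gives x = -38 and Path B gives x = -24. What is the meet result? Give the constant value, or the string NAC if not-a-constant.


Meet operation: if both paths give the same constant, result is that constant; if they differ, result is NAC (not-a-constant).
Path A: -38, Path B: -24 -> differ
Result: not-a-constant -> NAC

NAC


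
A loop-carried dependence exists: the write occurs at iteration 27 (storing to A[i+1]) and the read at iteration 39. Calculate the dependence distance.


Distance = read iteration - write iteration
= 39 - 27 = 12

12


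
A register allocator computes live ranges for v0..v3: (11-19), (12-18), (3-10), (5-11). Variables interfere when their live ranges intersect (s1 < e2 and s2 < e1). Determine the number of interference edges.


Check all pairs for overlapping intervals.
Two intervals (s1,e1) and (s2,e2) overlap if s1 < e2 and s2 < e1.
v0 (11-19) vs v1..v3: overlaps v1 -> 1
v1 (12-18) vs v2..v3: overlaps none -> 0
v2 (3-10) vs v3: overlaps v3 -> 1
Total overlapping pairs = 1 + 0 + 1 = 2

2


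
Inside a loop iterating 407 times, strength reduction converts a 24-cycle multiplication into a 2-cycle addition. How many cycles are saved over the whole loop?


Per-iteration saving = 24 - 2 = 22
Total saved = 407 * 22 = 8954

8954


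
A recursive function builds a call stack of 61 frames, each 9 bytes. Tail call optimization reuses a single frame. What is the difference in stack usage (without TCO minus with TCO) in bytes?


Without TCO: 61 * 9 = 549 bytes
With TCO: reuse 1 frame = 9 bytes
Savings = 549 - 9 = 540

540


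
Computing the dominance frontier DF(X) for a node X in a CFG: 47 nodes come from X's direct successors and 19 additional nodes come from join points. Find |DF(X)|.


DF(X) = direct successor contributions + join point contributions
= 47 + 19 = 66

66


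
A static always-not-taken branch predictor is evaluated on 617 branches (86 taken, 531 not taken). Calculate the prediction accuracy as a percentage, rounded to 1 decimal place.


Predictor: always-not-taken
Correct predictions = 531
Accuracy = 531 / 617 * 100 = 86.1%

86.1


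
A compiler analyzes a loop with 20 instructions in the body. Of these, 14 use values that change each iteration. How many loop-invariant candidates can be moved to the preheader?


Invariant candidates = total - loop-dependent
= 20 - 14 = 6

6


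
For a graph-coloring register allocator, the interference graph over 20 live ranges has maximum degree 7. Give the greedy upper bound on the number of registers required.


Greedy coloring never needs more than (max_degree + 1) colors: when coloring a vertex, at most max_degree neighbors are already colored.
Upper bound = 7 + 1 = 8

8


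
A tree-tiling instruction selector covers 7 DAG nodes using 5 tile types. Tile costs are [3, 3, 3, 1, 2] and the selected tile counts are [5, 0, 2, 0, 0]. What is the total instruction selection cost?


Total cost = sum(count_i * cost_i)
= 5*3 + 0*3 + 2*3 + 0*1 + 0*2
= 21

21


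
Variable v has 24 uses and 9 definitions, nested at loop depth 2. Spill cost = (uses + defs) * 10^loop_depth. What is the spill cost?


uses + defs = 24 + 9 = 33
10^2 = 100
Spill cost = 33 * 100 = 3300

3300


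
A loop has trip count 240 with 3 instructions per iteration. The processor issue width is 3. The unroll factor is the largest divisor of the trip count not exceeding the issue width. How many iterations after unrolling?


Largest divisor of 240 <= 3 is 3
New iterations = 240 / 3 = 80

80


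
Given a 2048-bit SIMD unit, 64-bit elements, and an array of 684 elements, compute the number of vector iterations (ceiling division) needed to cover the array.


Width = 2048 / 64 = 32 elements per vector op
Iterations = ceil(684 / 32) = 22

22


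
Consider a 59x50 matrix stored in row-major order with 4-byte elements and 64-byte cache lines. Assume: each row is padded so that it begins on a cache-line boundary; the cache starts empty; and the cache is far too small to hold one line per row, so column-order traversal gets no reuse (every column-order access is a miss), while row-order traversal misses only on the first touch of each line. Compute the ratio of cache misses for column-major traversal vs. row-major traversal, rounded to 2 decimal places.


Each row occupies 50 * 4 = 200 bytes and starts on a line boundary, so it spans ceil(200 / 64) = 4 cache lines.
Row-major traversal misses (one per line touched): 59 * ceil(50 * 4 / 64) = 236
Column-major traversal misses (no reuse, every access misses): 59 * 50 = 2950
Ratio = 2950 / 236 = 12.5

12.5


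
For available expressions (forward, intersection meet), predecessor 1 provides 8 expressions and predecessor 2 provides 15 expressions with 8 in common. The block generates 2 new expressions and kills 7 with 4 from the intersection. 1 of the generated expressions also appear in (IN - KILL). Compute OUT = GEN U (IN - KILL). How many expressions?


IN = intersection of predecessors = 8
IN - KILL = 8 - 4 = 4
|OUT| = |GEN| + |IN - KILL| - |GEN ∩ (IN - KILL)| = 2 + 4 - 1 = 5

5


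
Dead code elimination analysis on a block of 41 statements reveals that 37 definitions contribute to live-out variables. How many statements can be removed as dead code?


Dead code = total statements - live definitions
= 41 - 37 = 4

4


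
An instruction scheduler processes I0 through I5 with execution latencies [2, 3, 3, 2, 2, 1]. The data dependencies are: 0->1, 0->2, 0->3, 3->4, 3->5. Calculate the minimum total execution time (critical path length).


Compute longest path through dependency graph: dist(Ik) = max over predecessors of dist + latency(Ik).
dist(I0) = latency 2 = 2
dist(I1) = dist(I0) + 3 = 2 + 3 = 5
dist(I2) = dist(I0) + 3 = 2 + 3 = 5
dist(I3) = dist(I0) + 2 = 2 + 2 = 4
dist(I4) = dist(I3) + 2 = 4 + 2 = 6
dist(I5) = dist(I3) + 1 = 4 + 1 = 5
Critical path = max dist = 6

6


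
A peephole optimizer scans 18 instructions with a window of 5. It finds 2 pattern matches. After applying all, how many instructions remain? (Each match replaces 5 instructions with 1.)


Each match removes 4 instructions.
Total removed = 2 * 4 = 8
Remaining = 18 - 8 = 10

10


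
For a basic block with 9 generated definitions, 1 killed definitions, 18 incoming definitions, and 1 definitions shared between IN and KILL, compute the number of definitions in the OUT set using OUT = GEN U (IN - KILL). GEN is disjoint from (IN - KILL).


IN - KILL: 18 - 1 = 17 surviving definitions
OUT = GEN + surviving = 9 + 17 = 26

26


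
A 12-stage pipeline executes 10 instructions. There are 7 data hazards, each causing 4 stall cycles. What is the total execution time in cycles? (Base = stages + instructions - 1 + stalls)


Base cycles = 12 + 10 - 1 = 21
Total stalls = 7 * 4 = 28
Total = 21 + 28 = 49

49


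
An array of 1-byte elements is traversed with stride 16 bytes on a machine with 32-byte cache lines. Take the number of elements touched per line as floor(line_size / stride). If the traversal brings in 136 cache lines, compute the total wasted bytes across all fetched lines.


Elements per line = floor(32 / 16) = 2
Bytes used per line = 2 * 1 = 2
Wasted per line = 32 - 2 = 30
Total wasted = 30 * 136 = 4080

4080


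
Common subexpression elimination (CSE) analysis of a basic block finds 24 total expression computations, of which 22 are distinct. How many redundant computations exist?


CSE count = total expressions - unique expressions
= 24 - 22 = 2

2


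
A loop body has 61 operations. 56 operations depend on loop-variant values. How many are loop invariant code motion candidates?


Invariant candidates = total - loop-dependent
= 61 - 56 = 5

5


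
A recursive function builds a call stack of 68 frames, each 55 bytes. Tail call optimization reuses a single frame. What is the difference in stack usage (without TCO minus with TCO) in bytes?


Without TCO: 68 * 55 = 3740 bytes
With TCO: reuse 1 frame = 55 bytes
Savings = 3740 - 55 = 3685

3685


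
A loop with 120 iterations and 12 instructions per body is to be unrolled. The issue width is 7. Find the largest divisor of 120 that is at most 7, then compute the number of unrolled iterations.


Largest divisor of 120 <= 7 is 6
New iterations = 120 / 6 = 20

20


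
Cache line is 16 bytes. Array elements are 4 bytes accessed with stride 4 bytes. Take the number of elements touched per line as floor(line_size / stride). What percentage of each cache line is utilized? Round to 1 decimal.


Elements per cache line = floor(16 / 4) = 4
Bytes used = 4 * 4 = 16
Utilization = 16 / 16 * 100 = 100.0%

100.0


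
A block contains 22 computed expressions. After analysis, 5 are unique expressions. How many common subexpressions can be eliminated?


CSE count = total expressions - unique expressions
= 22 - 5 = 17

17


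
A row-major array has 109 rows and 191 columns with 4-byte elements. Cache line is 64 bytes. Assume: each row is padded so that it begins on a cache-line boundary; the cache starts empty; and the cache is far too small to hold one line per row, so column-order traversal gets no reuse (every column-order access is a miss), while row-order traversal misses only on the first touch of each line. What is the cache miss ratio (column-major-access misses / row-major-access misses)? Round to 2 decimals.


Each row occupies 191 * 4 = 764 bytes and starts on a line boundary, so it spans ceil(764 / 64) = 12 cache lines.
Row-major traversal misses (one per line touched): 109 * ceil(191 * 4 / 64) = 1308
Column-major traversal misses (no reuse, every access misses): 109 * 191 = 20819
Ratio = 20819 / 1308 = 15.92

15.92


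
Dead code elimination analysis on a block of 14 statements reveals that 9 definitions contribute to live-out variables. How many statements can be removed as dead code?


Dead code = total statements - live definitions
= 14 - 9 = 5

5


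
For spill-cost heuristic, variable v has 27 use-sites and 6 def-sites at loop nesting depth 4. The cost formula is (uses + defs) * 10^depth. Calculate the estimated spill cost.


uses + defs = 27 + 6 = 33
10^4 = 10000
Spill cost = 33 * 10000 = 330000

330000


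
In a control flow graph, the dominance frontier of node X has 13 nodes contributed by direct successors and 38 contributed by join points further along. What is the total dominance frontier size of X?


DF(X) = direct successor contributions + join point contributions
= 13 + 38 = 51

51


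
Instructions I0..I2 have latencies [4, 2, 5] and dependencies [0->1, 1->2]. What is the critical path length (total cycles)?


Compute longest path through dependency graph: dist(Ik) = max over predecessors of dist + latency(Ik).
dist(I0) = latency 4 = 4
dist(I1) = dist(I0) + 2 = 4 + 2 = 6
dist(I2) = dist(I1) + 5 = 6 + 5 = 11
Critical path = max dist = 11

11


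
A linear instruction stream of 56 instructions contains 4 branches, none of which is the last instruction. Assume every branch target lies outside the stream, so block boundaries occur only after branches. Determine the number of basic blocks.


With no in-sequence branch targets, the leaders are the first instruction plus the instruction after each branch.
Number of basic blocks = branches + 1
= 4 + 1 = 5

5


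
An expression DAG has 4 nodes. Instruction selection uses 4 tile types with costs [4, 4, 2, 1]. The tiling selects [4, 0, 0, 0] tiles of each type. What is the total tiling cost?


Total cost = sum(count_i * cost_i)
= 4*4 + 0*4 + 0*2 + 0*1
= 16

16


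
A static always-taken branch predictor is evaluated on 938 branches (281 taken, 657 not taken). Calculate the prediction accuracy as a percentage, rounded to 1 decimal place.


Predictor: always-taken
Correct predictions = 281
Accuracy = 281 / 938 * 100 = 30.0%

30.0


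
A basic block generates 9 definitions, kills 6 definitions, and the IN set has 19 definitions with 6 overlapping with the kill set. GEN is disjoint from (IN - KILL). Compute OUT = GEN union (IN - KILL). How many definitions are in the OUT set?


IN - KILL: 19 - 6 = 13 surviving definitions
OUT = GEN + surviving = 9 + 13 = 22

22


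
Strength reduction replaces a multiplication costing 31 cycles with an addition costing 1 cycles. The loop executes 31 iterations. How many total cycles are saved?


Per-iteration saving = 31 - 1 = 30
Total saved = 31 * 30 = 930

930


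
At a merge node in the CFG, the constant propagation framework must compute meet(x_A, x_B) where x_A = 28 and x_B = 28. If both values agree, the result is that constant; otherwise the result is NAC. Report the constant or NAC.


Meet operation: if both paths give the same constant, result is that constant; if they differ, result is NAC (not-a-constant).
Path A: 28, Path B: 28 -> equal
Result: constant -> 28

28


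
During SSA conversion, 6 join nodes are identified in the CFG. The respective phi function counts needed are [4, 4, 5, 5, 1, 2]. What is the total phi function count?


Total phi functions = sum of phi functions at each join node
= 4 + 4 + 5 + 5 + 1 + 2 = 21

21


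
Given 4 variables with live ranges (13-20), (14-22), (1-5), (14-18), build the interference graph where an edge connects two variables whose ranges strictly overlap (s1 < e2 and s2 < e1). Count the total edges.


Check all pairs for overlapping intervals.
Two intervals (s1,e1) and (s2,e2) overlap if s1 < e2 and s2 < e1.
v0 (13-20) vs v1..v3: overlaps v1, v3 -> 2
v1 (14-22) vs v2..v3: overlaps v3 -> 1
v2 (1-5) vs v3: overlaps none -> 0
Total overlapping pairs = 2 + 1 + 0 = 3

3


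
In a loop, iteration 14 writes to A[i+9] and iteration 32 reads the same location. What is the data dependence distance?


Distance = read iteration - write iteration
= 32 - 14 = 18

18


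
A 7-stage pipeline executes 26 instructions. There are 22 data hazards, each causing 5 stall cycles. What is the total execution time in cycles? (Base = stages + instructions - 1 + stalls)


Base cycles = 7 + 26 - 1 = 32
Total stalls = 22 * 5 = 110
Total = 32 + 110 = 142

142


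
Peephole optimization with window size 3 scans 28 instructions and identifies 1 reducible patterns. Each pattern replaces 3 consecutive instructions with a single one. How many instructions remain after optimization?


Each match removes 2 instructions.
Total removed = 1 * 2 = 2
Remaining = 28 - 2 = 26

26


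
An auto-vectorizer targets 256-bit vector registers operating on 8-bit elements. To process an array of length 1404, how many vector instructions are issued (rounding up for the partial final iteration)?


Width = 256 / 8 = 32 elements per vector op
Iterations = ceil(1404 / 32) = 44

44


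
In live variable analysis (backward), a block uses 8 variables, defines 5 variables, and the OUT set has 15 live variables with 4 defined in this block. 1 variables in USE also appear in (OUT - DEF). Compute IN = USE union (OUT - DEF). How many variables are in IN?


OUT - DEF: 15 - 4 = 11
|IN| = |USE| + |OUT - DEF| - |USE ∩ (OUT - DEF)| = 8 + 11 - 1 = 18

18


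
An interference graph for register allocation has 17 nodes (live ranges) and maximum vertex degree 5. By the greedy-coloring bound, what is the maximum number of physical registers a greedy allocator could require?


Greedy coloring never needs more than (max_degree + 1) colors: when coloring a vertex, at most max_degree neighbors are already colored.
Upper bound = 5 + 1 = 6

6


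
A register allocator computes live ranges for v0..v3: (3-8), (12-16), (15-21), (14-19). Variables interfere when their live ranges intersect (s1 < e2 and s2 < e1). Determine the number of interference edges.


Check all pairs for overlapping intervals.
Two intervals (s1,e1) and (s2,e2) overlap if s1 < e2 and s2 < e1.
v0 (3-8) vs v1..v3: overlaps none -> 0
v1 (12-16) vs v2..v3: overlaps v2, v3 -> 2
v2 (15-21) vs v3: overlaps v3 -> 1
Total overlapping pairs = 0 + 2 + 1 = 3

3


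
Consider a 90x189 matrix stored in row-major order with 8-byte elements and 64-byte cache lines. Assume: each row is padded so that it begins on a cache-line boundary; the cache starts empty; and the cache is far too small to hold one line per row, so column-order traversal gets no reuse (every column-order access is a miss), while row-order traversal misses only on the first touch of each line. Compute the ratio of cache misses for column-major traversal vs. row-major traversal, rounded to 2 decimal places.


Each row occupies 189 * 8 = 1512 bytes and starts on a line boundary, so it spans ceil(1512 / 64) = 24 cache lines.
Row-major traversal misses (one per line touched): 90 * ceil(189 * 8 / 64) = 2160
Column-major traversal misses (no reuse, every access misses): 90 * 189 = 17010
Ratio = 17010 / 2160 = 7.88

7.88


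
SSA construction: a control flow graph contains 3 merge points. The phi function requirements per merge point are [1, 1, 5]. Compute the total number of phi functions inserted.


Total phi functions = sum of phi functions at each join node
= 1 + 1 + 5 = 7

7


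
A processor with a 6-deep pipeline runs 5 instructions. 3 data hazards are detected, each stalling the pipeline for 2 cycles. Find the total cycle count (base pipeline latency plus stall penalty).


Base cycles = 6 + 5 - 1 = 10
Total stalls = 3 * 2 = 6
Total = 10 + 6 = 16

16


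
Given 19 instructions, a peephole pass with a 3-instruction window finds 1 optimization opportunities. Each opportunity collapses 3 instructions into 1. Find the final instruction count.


Each match removes 2 instructions.
Total removed = 1 * 2 = 2
Remaining = 19 - 2 = 17

17


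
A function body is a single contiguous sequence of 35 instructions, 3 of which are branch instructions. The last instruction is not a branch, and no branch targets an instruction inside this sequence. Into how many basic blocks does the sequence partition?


With no in-sequence branch targets, the leaders are the first instruction plus the instruction after each branch.
Number of basic blocks = branches + 1
= 3 + 1 = 4

4


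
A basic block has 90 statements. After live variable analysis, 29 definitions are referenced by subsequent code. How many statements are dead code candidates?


Dead code = total statements - live definitions
= 90 - 29 = 61

61


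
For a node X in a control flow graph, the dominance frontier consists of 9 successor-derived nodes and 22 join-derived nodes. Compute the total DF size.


DF(X) = direct successor contributions + join point contributions
= 9 + 22 = 31

31


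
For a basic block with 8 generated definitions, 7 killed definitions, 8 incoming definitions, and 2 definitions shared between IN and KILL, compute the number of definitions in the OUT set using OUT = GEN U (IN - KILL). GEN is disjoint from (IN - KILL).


IN - KILL: 8 - 2 = 6 surviving definitions
OUT = GEN + surviving = 8 + 6 = 14

14


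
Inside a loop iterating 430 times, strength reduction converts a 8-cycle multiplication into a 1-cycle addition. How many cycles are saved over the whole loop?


Per-iteration saving = 8 - 1 = 7
Total saved = 430 * 7 = 3010

3010


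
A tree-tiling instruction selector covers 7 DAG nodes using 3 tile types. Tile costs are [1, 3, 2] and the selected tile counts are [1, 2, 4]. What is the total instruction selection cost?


Total cost = sum(count_i * cost_i)
= 1*1 + 2*3 + 4*2
= 15

15


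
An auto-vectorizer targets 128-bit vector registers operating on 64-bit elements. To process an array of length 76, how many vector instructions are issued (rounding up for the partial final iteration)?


Width = 128 / 64 = 2 elements per vector op
Iterations = ceil(76 / 2) = 38

38


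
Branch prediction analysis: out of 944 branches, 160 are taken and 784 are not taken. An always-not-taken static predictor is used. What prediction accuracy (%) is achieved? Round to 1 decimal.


Predictor: always-not-taken
Correct predictions = 784
Accuracy = 784 / 944 * 100 = 83.1%

83.1


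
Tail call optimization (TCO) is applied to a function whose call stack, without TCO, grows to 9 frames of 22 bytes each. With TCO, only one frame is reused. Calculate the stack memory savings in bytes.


Without TCO: 9 * 22 = 198 bytes
With TCO: reuse 1 frame = 22 bytes
Savings = 198 - 22 = 176

176


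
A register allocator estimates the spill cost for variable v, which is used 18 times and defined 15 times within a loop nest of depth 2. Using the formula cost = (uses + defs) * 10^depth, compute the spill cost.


uses + defs = 18 + 15 = 33
10^2 = 100
Spill cost = 33 * 100 = 3300

3300


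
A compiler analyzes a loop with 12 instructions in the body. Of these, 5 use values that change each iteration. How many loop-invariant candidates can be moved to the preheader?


Invariant candidates = total - loop-dependent
= 12 - 5 = 7

7


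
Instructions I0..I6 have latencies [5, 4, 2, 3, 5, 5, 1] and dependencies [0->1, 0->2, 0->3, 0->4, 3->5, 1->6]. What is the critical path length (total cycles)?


Compute longest path through dependency graph: dist(Ik) = max over predecessors of dist + latency(Ik).
dist(I0) = latency 5 = 5
dist(I1) = dist(I0) + 4 = 5 + 4 = 9
dist(I2) = dist(I0) + 2 = 5 + 2 = 7
dist(I3) = dist(I0) + 3 = 5 + 3 = 8
dist(I4) = dist(I0) + 5 = 5 + 5 = 10
dist(I5) = dist(I3) + 5 = 8 + 5 = 13
dist(I6) = dist(I1) + 1 = 9 + 1 = 10
Critical path = max dist = 13

13


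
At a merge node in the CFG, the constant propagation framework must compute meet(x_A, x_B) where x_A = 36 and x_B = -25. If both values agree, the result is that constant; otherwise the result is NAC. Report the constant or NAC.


Meet operation: if both paths give the same constant, result is that constant; if they differ, result is NAC (not-a-constant).
Path A: 36, Path B: -25 -> differ
Result: not-a-constant -> NAC

NAC


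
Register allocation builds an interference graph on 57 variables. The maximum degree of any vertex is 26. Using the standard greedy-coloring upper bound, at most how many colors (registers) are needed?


Greedy coloring never needs more than (max_degree + 1) colors: when coloring a vertex, at most max_degree neighbors are already colored.
Upper bound = 26 + 1 = 27

27


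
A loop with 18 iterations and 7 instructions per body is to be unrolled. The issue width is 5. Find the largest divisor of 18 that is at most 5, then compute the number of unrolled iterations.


Largest divisor of 18 <= 5 is 3
New iterations = 18 / 3 = 6

6


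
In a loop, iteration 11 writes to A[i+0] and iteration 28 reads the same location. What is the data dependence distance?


Distance = read iteration - write iteration
= 28 - 11 = 17

17


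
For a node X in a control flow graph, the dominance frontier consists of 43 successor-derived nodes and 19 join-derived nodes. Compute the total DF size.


DF(X) = direct successor contributions + join point contributions
= 43 + 19 = 62

62


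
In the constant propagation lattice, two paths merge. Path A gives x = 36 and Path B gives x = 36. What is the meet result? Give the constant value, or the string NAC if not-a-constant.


Meet operation: if both paths give the same constant, result is that constant; if they differ, result is NAC (not-a-constant).
Path A: 36, Path B: 36 -> equal
Result: constant -> 36

36


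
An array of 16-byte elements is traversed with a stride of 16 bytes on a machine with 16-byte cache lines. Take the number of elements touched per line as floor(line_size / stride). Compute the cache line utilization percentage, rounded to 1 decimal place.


Elements per cache line = floor(16 / 16) = 1
Bytes used = 1 * 16 = 16
Utilization = 16 / 16 * 100 = 100.0%

100.0


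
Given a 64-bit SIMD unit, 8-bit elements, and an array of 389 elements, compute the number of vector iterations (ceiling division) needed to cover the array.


Width = 64 / 8 = 8 elements per vector op
Iterations = ceil(389 / 8) = 49

49


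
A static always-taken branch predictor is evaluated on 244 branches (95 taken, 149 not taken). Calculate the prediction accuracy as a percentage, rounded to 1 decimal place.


Predictor: always-taken
Correct predictions = 95
Accuracy = 95 / 244 * 100 = 38.9%

38.9


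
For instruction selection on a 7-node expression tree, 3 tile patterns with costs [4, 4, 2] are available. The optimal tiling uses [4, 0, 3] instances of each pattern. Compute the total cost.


Total cost = sum(count_i * cost_i)
= 4*4 + 0*4 + 3*2
= 22

22


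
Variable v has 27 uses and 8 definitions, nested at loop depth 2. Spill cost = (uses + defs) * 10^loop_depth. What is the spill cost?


uses + defs = 27 + 8 = 35
10^2 = 100
Spill cost = 35 * 100 = 3500

3500


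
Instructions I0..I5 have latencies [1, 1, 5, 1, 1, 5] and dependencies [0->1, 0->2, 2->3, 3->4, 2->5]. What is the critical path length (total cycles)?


Compute longest path through dependency graph: dist(Ik) = max over predecessors of dist + latency(Ik).
dist(I0) = latency 1 = 1
dist(I1) = dist(I0) + 1 = 1 + 1 = 2
dist(I2) = dist(I0) + 5 = 1 + 5 = 6
dist(I3) = dist(I2) + 1 = 6 + 1 = 7
dist(I4) = dist(I3) + 1 = 7 + 1 = 8
dist(I5) = dist(I2) + 5 = 6 + 5 = 11
Critical path = max dist = 11

11


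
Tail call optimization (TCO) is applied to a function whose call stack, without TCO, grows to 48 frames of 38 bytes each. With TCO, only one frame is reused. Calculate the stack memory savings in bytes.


Without TCO: 48 * 38 = 1824 bytes
With TCO: reuse 1 frame = 38 bytes
Savings = 1824 - 38 = 1786

1786


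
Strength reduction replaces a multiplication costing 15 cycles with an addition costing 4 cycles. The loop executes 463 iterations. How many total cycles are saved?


Per-iteration saving = 15 - 4 = 11
Total saved = 463 * 11 = 5093

5093


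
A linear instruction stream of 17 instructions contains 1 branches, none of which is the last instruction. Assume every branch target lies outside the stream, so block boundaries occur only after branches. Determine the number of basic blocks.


With no in-sequence branch targets, the leaders are the first instruction plus the instruction after each branch.
Number of basic blocks = branches + 1
= 1 + 1 = 2

2


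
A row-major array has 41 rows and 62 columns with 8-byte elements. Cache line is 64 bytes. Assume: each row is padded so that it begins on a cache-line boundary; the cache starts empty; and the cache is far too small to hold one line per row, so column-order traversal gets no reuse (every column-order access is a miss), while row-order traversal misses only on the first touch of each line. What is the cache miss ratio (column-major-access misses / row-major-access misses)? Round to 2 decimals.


Each row occupies 62 * 8 = 496 bytes and starts on a line boundary, so it spans ceil(496 / 64) = 8 cache lines.
Row-major traversal misses (one per line touched): 41 * ceil(62 * 8 / 64) = 328
Column-major traversal misses (no reuse, every access misses): 41 * 62 = 2542
Ratio = 2542 / 328 = 7.75

7.75


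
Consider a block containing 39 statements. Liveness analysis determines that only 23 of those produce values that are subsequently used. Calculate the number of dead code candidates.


Dead code = total statements - live definitions
= 39 - 23 = 16

16


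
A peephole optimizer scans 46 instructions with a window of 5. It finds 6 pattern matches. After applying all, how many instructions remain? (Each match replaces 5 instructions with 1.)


Each match removes 4 instructions.
Total removed = 6 * 4 = 24
Remaining = 46 - 24 = 22

22


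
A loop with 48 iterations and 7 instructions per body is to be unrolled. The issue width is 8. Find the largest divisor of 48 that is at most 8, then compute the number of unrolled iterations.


Largest divisor of 48 <= 8 is 8
New iterations = 48 / 8 = 6

6


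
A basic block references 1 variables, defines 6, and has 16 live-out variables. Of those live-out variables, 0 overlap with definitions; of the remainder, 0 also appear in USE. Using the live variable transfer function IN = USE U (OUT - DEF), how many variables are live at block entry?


OUT - DEF: 16 - 0 = 16
|IN| = |USE| + |OUT - DEF| - |USE ∩ (OUT - DEF)| = 1 + 16 - 0 = 17

17


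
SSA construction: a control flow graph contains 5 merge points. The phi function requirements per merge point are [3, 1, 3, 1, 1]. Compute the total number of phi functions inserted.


Total phi functions = sum of phi functions at each join node
= 3 + 1 + 3 + 1 + 1 = 9

9


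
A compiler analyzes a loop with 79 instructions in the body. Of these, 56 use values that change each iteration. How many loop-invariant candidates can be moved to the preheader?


Invariant candidates = total - loop-dependent
= 79 - 56 = 23

23


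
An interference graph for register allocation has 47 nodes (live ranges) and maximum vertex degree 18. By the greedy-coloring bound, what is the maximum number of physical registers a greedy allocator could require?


Greedy coloring never needs more than (max_degree + 1) colors: when coloring a vertex, at most max_degree neighbors are already colored.
Upper bound = 18 + 1 = 19

19


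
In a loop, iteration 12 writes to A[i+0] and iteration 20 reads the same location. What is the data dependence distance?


Distance = read iteration - write iteration
= 20 - 12 = 8

8


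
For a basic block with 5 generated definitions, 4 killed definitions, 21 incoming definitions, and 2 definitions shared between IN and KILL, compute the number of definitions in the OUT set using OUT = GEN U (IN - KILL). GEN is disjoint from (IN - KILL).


IN - KILL: 21 - 2 = 19 surviving definitions
OUT = GEN + surviving = 5 + 19 = 24

24


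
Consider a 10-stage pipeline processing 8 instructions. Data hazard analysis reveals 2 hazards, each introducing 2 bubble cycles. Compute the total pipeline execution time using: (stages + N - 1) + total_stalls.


Base cycles = 10 + 8 - 1 = 17
Total stalls = 2 * 2 = 4
Total = 17 + 4 = 21

21


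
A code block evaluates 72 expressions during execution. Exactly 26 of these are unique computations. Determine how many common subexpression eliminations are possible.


CSE count = total expressions - unique expressions
= 72 - 26 = 46

46


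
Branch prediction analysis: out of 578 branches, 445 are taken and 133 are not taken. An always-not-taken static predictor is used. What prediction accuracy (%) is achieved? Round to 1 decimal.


Predictor: always-not-taken
Correct predictions = 133
Accuracy = 133 / 578 * 100 = 23.0%

23.0


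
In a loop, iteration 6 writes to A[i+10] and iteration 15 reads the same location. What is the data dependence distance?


Distance = read iteration - write iteration
= 15 - 6 = 9

9


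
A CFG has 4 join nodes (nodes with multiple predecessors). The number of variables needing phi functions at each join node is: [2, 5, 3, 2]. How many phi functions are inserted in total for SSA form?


Total phi functions = sum of phi functions at each join node
= 2 + 5 + 3 + 2 = 12

12


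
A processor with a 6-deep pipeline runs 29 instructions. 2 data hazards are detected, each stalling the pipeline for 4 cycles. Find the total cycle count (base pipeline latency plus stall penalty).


Base cycles = 6 + 29 - 1 = 34
Total stalls = 2 * 4 = 8
Total = 34 + 8 = 42

42


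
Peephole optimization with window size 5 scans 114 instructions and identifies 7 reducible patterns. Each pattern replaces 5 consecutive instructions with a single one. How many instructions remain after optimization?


Each match removes 4 instructions.
Total removed = 7 * 4 = 28
Remaining = 114 - 28 = 86

86


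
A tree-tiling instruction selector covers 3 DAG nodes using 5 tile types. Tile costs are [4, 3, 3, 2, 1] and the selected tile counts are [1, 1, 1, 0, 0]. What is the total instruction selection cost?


Total cost = sum(count_i * cost_i)
= 1*4 + 1*3 + 1*3 + 0*2 + 0*1
= 10

10


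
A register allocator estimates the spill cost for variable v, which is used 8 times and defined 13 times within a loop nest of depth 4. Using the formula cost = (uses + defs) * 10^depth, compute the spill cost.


uses + defs = 8 + 13 = 21
10^4 = 10000
Spill cost = 21 * 10000 = 210000

210000


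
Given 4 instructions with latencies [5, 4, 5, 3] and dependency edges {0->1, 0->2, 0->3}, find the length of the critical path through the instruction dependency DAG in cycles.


Compute longest path through dependency graph: dist(Ik) = max over predecessors of dist + latency(Ik).
dist(I0) = latency 5 = 5
dist(I1) = dist(I0) + 4 = 5 + 4 = 9
dist(I2) = dist(I0) + 5 = 5 + 5 = 10
dist(I3) = dist(I0) + 3 = 5 + 3 = 8
Critical path = max dist = 10

10


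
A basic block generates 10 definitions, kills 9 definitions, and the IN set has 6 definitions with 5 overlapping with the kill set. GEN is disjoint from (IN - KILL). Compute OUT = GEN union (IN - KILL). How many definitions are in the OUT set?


IN - KILL: 6 - 5 = 1 surviving definitions
OUT = GEN + surviving = 10 + 1 = 11

11


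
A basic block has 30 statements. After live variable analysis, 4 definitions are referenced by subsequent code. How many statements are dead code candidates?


Dead code = total statements - live definitions
= 30 - 4 = 26

26


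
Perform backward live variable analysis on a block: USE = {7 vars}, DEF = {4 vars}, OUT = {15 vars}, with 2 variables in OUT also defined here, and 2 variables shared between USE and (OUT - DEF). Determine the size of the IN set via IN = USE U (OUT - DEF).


OUT - DEF: 15 - 2 = 13
|IN| = |USE| + |OUT - DEF| - |USE ∩ (OUT - DEF)| = 7 + 13 - 2 = 18

18


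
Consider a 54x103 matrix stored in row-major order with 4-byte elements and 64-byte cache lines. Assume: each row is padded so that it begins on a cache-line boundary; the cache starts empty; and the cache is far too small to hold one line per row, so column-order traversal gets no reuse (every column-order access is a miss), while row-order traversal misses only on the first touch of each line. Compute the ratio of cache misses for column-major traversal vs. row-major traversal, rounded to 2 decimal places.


Each row occupies 103 * 4 = 412 bytes and starts on a line boundary, so it spans ceil(412 / 64) = 7 cache lines.
Row-major traversal misses (one per line touched): 54 * ceil(103 * 4 / 64) = 378
Column-major traversal misses (no reuse, every access misses): 54 * 103 = 5562
Ratio = 5562 / 378 = 14.71

14.71


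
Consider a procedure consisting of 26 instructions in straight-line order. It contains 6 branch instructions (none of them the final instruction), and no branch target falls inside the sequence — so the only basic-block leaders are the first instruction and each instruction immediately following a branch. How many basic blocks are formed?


With no in-sequence branch targets, the leaders are the first instruction plus the instruction after each branch.
Number of basic blocks = branches + 1
= 6 + 1 = 7

7


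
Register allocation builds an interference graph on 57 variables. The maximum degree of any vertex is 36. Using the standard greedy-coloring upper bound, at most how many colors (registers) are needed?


Greedy coloring never needs more than (max_degree + 1) colors: when coloring a vertex, at most max_degree neighbors are already colored.
Upper bound = 36 + 1 = 37

37


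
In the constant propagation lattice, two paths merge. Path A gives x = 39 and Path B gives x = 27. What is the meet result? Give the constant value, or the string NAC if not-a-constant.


Meet operation: if both paths give the same constant, result is that constant; if they differ, result is NAC (not-a-constant).
Path A: 39, Path B: 27 -> differ
Result: not-a-constant -> NAC

NAC


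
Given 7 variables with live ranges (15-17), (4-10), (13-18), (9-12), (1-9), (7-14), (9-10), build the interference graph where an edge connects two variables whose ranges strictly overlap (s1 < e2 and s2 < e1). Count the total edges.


Check all pairs for overlapping intervals.
Two intervals (s1,e1) and (s2,e2) overlap if s1 < e2 and s2 < e1.
v0 (15-17) vs v1..v6: overlaps v2 -> 1
v1 (4-10) vs v2..v6: overlaps v3, v4, v5, v6 -> 4
v2 (13-18) vs v3..v6: overlaps v5 -> 1
v3 (9-12) vs v4..v6: overlaps v5, v6 -> 2
v4 (1-9) vs v5..v6: overlaps v5 -> 1
v5 (7-14) vs v6: overlaps v6 -> 1
Total overlapping pairs = 1 + 4 + 1 + 2 + 1 + 1 = 10

10


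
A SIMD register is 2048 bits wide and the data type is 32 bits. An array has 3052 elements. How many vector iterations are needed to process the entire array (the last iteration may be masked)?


Width = 2048 / 32 = 64 elements per vector op
Iterations = ceil(3052 / 64) = 48

48


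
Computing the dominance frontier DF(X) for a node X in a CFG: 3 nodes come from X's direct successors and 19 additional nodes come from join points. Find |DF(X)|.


DF(X) = direct successor contributions + join point contributions
= 3 + 19 = 22

22
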